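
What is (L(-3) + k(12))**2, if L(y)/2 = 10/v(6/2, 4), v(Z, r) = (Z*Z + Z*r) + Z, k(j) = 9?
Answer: 3481/36 ≈ 96.694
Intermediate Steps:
v(Z, r) = Z + Z**2 + Z*r (v(Z, r) = (Z**2 + Z*r) + Z = Z + Z**2 + Z*r)
L(y) = 5/6 (L(y) = 2*(10/(((6/2)*(1 + 6/2 + 4)))) = 2*(10/(((6*(1/2))*(1 + 6*(1/2) + 4)))) = 2*(10/((3*(1 + 3 + 4)))) = 2*(10/((3*8))) = 2*(10/24) = 2*(10*(1/24)) = 2*(5/12) = 5/6)
(L(-3) + k(12))**2 = (5/6 + 9)**2 = (59/6)**2 = 3481/36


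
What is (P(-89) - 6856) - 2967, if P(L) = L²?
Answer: -1902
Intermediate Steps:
(P(-89) - 6856) - 2967 = ((-89)² - 6856) - 2967 = (7921 - 6856) - 2967 = 1065 - 2967 = -1902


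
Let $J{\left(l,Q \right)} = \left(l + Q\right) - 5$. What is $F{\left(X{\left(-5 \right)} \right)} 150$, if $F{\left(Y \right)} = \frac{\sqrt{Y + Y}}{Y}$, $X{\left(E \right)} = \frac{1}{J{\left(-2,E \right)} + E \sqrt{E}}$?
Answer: $150 \sqrt{-24 - 10 i \sqrt{5}} \approx 314.69 - 799.39 i$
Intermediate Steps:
$J{\left(l,Q \right)} = -5 + Q + l$ ($J{\left(l,Q \right)} = \left(Q + l\right) - 5 = -5 + Q + l$)
$X{\left(E \right)} = \frac{1}{-7 + E + E^{\frac{3}{2}}}$ ($X{\left(E \right)} = \frac{1}{\left(-5 + E - 2\right) + E \sqrt{E}} = \frac{1}{\left(-7 + E\right) + E^{\frac{3}{2}}} = \frac{1}{-7 + E + E^{\frac{3}{2}}}$)
$F{\left(Y \right)} = \frac{\sqrt{2}}{\sqrt{Y}}$ ($F{\left(Y \right)} = \frac{\sqrt{2 Y}}{Y} = \frac{\sqrt{2} \sqrt{Y}}{Y} = \frac{\sqrt{2}}{\sqrt{Y}}$)
$F{\left(X{\left(-5 \right)} \right)} 150 = \frac{\sqrt{2}}{\frac{1}{\sqrt{-7 - 5 + \left(-5\right)^{\frac{3}{2}}}}} \cdot 150 = \frac{\sqrt{2}}{\frac{1}{\sqrt{-7 - 5 - 5 i \sqrt{5}}}} \cdot 150 = \frac{\sqrt{2}}{\frac{1}{\sqrt{-12 - 5 i \sqrt{5}}}} \cdot 150 = \sqrt{2} \sqrt{-12 - 5 i \sqrt{5}} \cdot 150 = 150 \sqrt{2} \sqrt{-12 - 5 i \sqrt{5}}$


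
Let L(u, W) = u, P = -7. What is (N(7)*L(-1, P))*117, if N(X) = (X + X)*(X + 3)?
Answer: -16380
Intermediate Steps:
N(X) = 2*X*(3 + X) (N(X) = (2*X)*(3 + X) = 2*X*(3 + X))
(N(7)*L(-1, P))*117 = ((2*7*(3 + 7))*(-1))*117 = ((2*7*10)*(-1))*117 = (140*(-1))*117 = -140*117 = -16380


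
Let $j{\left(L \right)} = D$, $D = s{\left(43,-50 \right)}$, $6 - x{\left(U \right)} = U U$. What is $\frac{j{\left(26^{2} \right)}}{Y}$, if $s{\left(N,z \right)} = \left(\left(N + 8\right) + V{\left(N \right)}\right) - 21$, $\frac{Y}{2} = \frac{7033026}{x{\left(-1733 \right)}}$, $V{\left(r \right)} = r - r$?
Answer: $- \frac{15016415}{2344342} \approx -6.4054$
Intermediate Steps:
$x{\left(U \right)} = 6 - U^{2}$ ($x{\left(U \right)} = 6 - U U = 6 - U^{2}$)
$V{\left(r \right)} = 0$
$Y = - \frac{14066052}{3003283}$ ($Y = 2 \frac{7033026}{6 - \left(-1733\right)^{2}} = 2 \frac{7033026}{6 - 3003289} = 2 \frac{7033026}{-3003283} = 2 \cdot 7033026 \left(- \frac{1}{3003283}\right) = 2 \left(- \frac{7033026}{3003283}\right) = - \frac{14066052}{3003283} \approx -4.6836$)
$s{\left(N,z \right)} = -13 + N$ ($s{\left(N,z \right)} = \left(\left(N + 8\right) + 0\right) - 21 = \left(\left(8 + N\right) + 0\right) - 21 = \left(8 + N\right) - 21 = -13 + N$)
$D = 30$ ($D = -13 + 43 = 30$)
$j{\left(L \right)} = 30$
$\frac{j{\left(26^{2} \right)}}{Y} = \frac{30}{- \frac{14066052}{3003283}} = 30 \left(- \frac{3003283}{14066052}\right) = - \frac{15016415}{2344342}$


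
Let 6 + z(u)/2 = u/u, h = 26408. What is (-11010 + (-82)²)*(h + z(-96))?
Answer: -113141828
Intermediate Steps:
z(u) = -10 (z(u) = -12 + 2*(u/u) = -12 + 2*1 = -12 + 2 = -10)
(-11010 + (-82)²)*(h + z(-96)) = (-11010 + (-82)²)*(26408 - 10) = (-11010 + 6724)*26398 = -4286*26398 = -113141828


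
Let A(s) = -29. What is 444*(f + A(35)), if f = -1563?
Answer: -706848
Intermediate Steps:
444*(f + A(35)) = 444*(-1563 - 29) = 444*(-1592) = -706848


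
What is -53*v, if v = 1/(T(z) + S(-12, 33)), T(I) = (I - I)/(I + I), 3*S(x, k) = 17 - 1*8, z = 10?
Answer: -53/3 ≈ -17.667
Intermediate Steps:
S(x, k) = 3 (S(x, k) = (17 - 1*8)/3 = (17 - 8)/3 = (1/3)*9 = 3)
T(I) = 0 (T(I) = 0/((2*I)) = 0*(1/(2*I)) = 0)
v = 1/3 (v = 1/(0 + 3) = 1/3 ≈ 0.33333)
-53*v = -53*1/3 = -53/3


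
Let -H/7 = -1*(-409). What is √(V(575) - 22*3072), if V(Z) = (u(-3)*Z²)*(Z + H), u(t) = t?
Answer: 44*√1172181 ≈ 47638.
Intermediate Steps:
H = -2863 (H = -(-7)*(-409) = -7*409 = -2863)
V(Z) = -3*Z²*(-2863 + Z) (V(Z) = (-3*Z²)*(Z - 2863) = (-3*Z²)*(-2863 + Z) = -3*Z²*(-2863 + Z))
√(V(575) - 22*3072) = √(3*575²*(2863 - 1*575) - 22*3072) = √(3*330625*(2863 - 575) - 67584) = √(3*330625*2288 - 67584) = √(2269410000 - 67584) = √2269342416 = 44*√1172181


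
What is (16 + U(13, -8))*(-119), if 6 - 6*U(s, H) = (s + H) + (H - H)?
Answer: -11543/6 ≈ -1923.8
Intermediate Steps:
U(s, H) = 1 - H/6 - s/6 (U(s, H) = 1 - ((s + H) + (H - H))/6 = 1 - ((H + s) + 0)/6 = 1 - (H + s)/6 = 1 + (-H/6 - s/6) = 1 - H/6 - s/6)
(16 + U(13, -8))*(-119) = (16 + (1 - ⅙*(-8) - ⅙*13))*(-119) = (16 + (1 + 4/3 - 13/6))*(-119) = (16 + ⅙)*(-119) = (97/6)*(-119) = -11543/6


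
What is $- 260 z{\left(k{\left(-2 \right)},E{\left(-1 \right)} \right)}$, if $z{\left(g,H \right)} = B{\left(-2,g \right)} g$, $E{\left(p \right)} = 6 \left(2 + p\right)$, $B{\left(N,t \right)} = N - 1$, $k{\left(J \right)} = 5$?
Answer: $3900$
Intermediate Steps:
$B{\left(N,t \right)} = -1 + N$
$E{\left(p \right)} = 12 + 6 p$
$z{\left(g,H \right)} = - 3 g$ ($z{\left(g,H \right)} = \left(-1 - 2\right) g = - 3 g$)
$- 260 z{\left(k{\left(-2 \right)},E{\left(-1 \right)} \right)} = - 260 \left(\left(-3\right) 5\right) = \left(-260\right) \left(-15\right) = 3900$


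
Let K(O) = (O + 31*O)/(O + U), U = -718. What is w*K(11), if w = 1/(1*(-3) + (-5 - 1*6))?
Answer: 176/4949 ≈ 0.035563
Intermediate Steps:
K(O) = 32*O/(-718 + O) (K(O) = (O + 31*O)/(O - 718) = (32*O)/(-718 + O) = 32*O/(-718 + O))
w = -1/14 (w = 1/(-3 + (-5 - 6)) = 1/(-3 - 11) = 1/(-14) = -1/14 ≈ -0.071429)
w*K(11) = -16*11/(7*(-718 + 11)) = -16*11/(7*(-707)) = -16*11*(-1)/(7*707) = -1/14*(-352/707) = 176/4949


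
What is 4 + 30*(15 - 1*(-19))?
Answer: 1024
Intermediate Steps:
4 + 30*(15 - 1*(-19)) = 4 + 30*(15 + 19) = 4 + 30*34 = 4 + 1020 = 1024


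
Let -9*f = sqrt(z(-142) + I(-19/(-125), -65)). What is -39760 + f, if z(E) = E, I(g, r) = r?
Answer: -39760 - I*sqrt(23)/3 ≈ -39760.0 - 1.5986*I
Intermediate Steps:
f = -I*sqrt(23)/3 (f = -sqrt(-142 - 65)/9 = -I*sqrt(23)/3 ≈ -1.5986*I)
-39760 + f = -39760 - I*sqrt(23)/3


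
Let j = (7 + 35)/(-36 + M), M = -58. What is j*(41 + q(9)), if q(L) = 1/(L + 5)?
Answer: -1725/94 ≈ -18.351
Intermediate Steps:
q(L) = 1/(5 + L)
j = -21/47 (j = (7 + 35)/(-36 - 58) = 42/(-94) = 42*(-1/94) = -21/47 ≈ -0.44681)
j*(41 + q(9)) = -21*(41 + 1/(5 + 9))/47 = -21*(41 + 1/14)/47 = -21/47*575/14 = -1725/94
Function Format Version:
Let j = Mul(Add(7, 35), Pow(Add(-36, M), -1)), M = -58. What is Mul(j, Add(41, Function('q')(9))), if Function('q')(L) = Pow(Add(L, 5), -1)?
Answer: Rational(-1725, 94) ≈ -18.351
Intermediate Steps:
Function('q')(L) = Pow(Add(5, L), -1)
j = Rational(-21, 47) (j = Mul(Add(7, 35), Pow(Add(-36, -58), -1)) = Mul(42, Pow(-94, -1)) = Mul(42, Rational(-1, 94)) = Rational(-21, 47) ≈ -0.44681)
Mul(j, Add(41, Function('q')(9))) = Mul(Rational(-21, 47), Add(41, Pow(Add(5, 9), -1))) = Mul(Rational(-21, 47), Add(41, Pow(14, -1))) = Mul(Rational(-21, 47), Add(41, Rational(1, 14))) = Mul(Rational(-21, 47), Rational(575, 14)) = Rational(-1725, 94)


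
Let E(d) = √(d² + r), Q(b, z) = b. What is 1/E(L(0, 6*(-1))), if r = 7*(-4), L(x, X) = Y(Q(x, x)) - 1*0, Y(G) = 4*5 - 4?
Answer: √57/114 ≈ 0.066227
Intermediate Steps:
Y(G) = 16 (Y(G) = 20 - 4 = 16)
L(x, X) = 16 (L(x, X) = 16 - 1*0 = 16 + 0 = 16)
r = -28
E(d) = √(-28 + d²) (E(d) = √(d² - 28) = √(-28 + d²))
1/E(L(0, 6*(-1))) = 1/(√(-28 + 16²)) = 1/(√(-28 + 256)) = 1/(√228) = 1/(2*√57) = √57/114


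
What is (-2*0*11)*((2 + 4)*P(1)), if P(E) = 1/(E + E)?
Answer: 0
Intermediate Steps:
P(E) = 1/(2*E)
(-2*0*11)*((2 + 4)*P(1)) = (-2*0*11)*((2 + 4)*((½)/1)) = (0*11)*(6*((½)*1)) = 0*(6*(½)) = 0*3 = 0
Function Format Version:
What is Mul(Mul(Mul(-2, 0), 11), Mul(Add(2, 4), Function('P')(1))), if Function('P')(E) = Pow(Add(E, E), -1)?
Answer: 0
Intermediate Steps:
Function('P')(E) = Mul(Rational(1, 2), Pow(E, -1)) (Function('P')(E) = Pow(Mul(2, E), -1) = Mul(Rational(1, 2), Pow(E, -1)))
Mul(Mul(Mul(-2, 0), 11), Mul(Add(2, 4), Function('P')(1))) = Mul(Mul(Mul(-2, 0), 11), Mul(Add(2, 4), Mul(Rational(1, 2), Pow(1, -1)))) = Mul(Mul(0, 11), Mul(6, Mul(Rational(1, 2), 1))) = Mul(0, Mul(6, Rational(1, 2))) = Mul(0, 3) = 0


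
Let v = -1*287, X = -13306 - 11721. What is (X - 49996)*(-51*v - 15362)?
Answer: 54391675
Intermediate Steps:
X = -25027
v = -287
(X - 49996)*(-51*v - 15362) = (-25027 - 49996)*(-51*(-287) - 15362) = -75023*(14637 - 15362) = -75023*(-725) = 54391675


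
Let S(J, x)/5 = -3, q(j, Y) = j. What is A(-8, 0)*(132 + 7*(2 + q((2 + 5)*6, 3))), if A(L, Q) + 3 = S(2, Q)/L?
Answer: -495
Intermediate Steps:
S(J, x) = -15 (S(J, x) = 5*(-3) = -15)
A(L, Q) = -3 - 15/L
A(-8, 0)*(132 + 7*(2 + q((2 + 5)*6, 3))) = (-3 - 15/(-8))*(132 + 7*(2 + (2 + 5)*6)) = (-3 - 15*(-⅛))*(132 + 7*(2 + 7*6)) = (-3 + 15/8)*(132 + 7*(2 + 42)) = -9*(132 + 7*44)/8 = -9*(132 + 308)/8 = -9/8*440 = -495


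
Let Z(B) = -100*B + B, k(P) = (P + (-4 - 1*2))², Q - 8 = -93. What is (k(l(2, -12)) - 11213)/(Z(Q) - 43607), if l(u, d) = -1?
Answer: 2791/8798 ≈ 0.31723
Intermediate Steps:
Q = -85 (Q = 8 - 93 = -85)
k(P) = (-6 + P)² (k(P) = (P + (-4 - 2))² = (P - 6)² = (-6 + P)²)
Z(B) = -99*B
(k(l(2, -12)) - 11213)/(Z(Q) - 43607) = ((-6 - 1)² - 11213)/(-99*(-85) - 43607) = ((-7)² - 11213)/(8415 - 43607) = (49 - 11213)/(-35192) = -11164*(-1/35192) = 2791/8798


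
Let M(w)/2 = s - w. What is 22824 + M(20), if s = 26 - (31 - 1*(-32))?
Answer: 22710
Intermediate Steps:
s = -37 (s = 26 - (31 + 32) = 26 - 1*63 = 26 - 63 = -37)
M(w) = -74 - 2*w (M(w) = 2*(-37 - w) = -74 - 2*w)
22824 + M(20) = 22824 + (-74 - 2*20) = 22824 + (-74 - 40) = 22824 - 114 = 22710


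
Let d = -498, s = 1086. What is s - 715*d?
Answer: 357156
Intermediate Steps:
s - 715*d = 1086 - 715*(-498) = 1086 + 356070 = 357156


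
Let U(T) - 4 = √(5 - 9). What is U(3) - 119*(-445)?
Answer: 52959 + 2*I ≈ 52959.0 + 2.0*I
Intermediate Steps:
U(T) = 4 + 2*I (U(T) = 4 + √(5 - 9) = 4 + √(-4) = 4 + 2*I)
U(3) - 119*(-445) = (4 + 2*I) - 119*(-445) = (4 + 2*I) + 52955 = 52959 + 2*I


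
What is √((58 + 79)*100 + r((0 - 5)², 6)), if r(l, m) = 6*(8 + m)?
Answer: 2*√3446 ≈ 117.41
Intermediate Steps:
r(l, m) = 48 + 6*m
√((58 + 79)*100 + r((0 - 5)², 6)) = √((58 + 79)*100 + (48 + 6*6)) = √(137*100 + (48 + 36)) = √(13700 + 84) = √13784 = 2*√3446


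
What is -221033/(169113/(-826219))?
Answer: 182621664227/169113 ≈ 1.0799e+6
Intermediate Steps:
-221033/(169113/(-826219)) = -221033/(169113*(-1/826219)) = -221033/(-169113/826219) = -221033*(-826219/169113) = 182621664227/169113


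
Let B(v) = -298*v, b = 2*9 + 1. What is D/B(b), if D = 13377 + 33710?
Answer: -47087/5662 ≈ -8.3163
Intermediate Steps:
D = 47087
b = 19 (b = 18 + 1 = 19)
D/B(b) = 47087/((-298*19)) = 47087/(-5662) = 47087*(-1/5662) = -47087/5662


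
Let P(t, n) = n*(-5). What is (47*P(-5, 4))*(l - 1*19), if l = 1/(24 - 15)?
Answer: 159800/9 ≈ 17756.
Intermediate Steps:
l = ⅑ (l = 1/9 = ⅑ ≈ 0.11111)
P(t, n) = -5*n
(47*P(-5, 4))*(l - 1*19) = (47*(-5*4))*(⅑ - 1*19) = (47*(-20))*(⅑ - 19) = -940*(-170/9) = 159800/9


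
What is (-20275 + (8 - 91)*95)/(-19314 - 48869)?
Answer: 28160/68183 ≈ 0.41301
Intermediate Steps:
(-20275 + (8 - 91)*95)/(-19314 - 48869) = (-20275 - 83*95)/(-68183) = (-20275 - 7885)*(-1/68183) = -28160*(-1/68183) = 28160/68183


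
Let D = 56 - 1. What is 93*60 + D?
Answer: 5635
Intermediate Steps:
D = 55
93*60 + D = 93*60 + 55 = 5580 + 55 = 5635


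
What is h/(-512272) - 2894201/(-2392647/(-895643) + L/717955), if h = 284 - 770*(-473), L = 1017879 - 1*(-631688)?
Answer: -4864138444212787406479/8351173179031912 ≈ -5.8245e+5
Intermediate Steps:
L = 1649567 (L = 1017879 + 631688 = 1649567)
h = 364494 (h = 284 + 364210 = 364494)
h/(-512272) - 2894201/(-2392647/(-895643) + L/717955) = 364494/(-512272) - 2894201/(-2392647/(-895643) + 1649567/717955) = 364494*(-1/512272) - 2894201/(-2392647*(-1/895643) + 1649567*(1/717955)) = -182247/256136 - 2894201/(2392647/895643 + 1649567/717955) = -182247/256136 - 2894201/65208898234/13123089185 = -182247/256136 - 2894201*13123089185/65208898234 = -182247/256136 - 37980857842316185/65208898234 = -4864138444212787406479/8351173179031912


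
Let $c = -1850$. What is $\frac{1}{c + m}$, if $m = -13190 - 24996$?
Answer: $- \frac{1}{40036} \approx -2.4978 \cdot 10^{-5}$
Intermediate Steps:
$m = -38186$ ($m = -13190 - 24996 = -38186$)
$\frac{1}{c + m} = \frac{1}{-1850 - 38186} = \frac{1}{-40036} = - \frac{1}{40036}$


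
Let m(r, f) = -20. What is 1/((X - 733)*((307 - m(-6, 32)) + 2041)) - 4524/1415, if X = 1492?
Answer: -8131038073/2543196480 ≈ -3.1972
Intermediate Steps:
1/((X - 733)*((307 - m(-6, 32)) + 2041)) - 4524/1415 = 1/((1492 - 733)*((307 - 1*(-20)) + 2041)) - 4524/1415 = 1/(759*((307 + 20) + 2041)) - 4524*1/1415 = 1/(759*(327 + 2041)) - 4524/1415 = (1/759)/2368 - 4524/1415 = (1/759)*(1/2368) - 4524/1415 = 1/1797312 - 4524/1415 = -8131038073/2543196480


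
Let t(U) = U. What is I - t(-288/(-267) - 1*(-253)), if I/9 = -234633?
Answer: -187963646/89 ≈ -2.1120e+6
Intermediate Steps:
I = -2111697 (I = 9*(-234633) = -2111697)
I - t(-288/(-267) - 1*(-253)) = -2111697 - (-288/(-267) - 1*(-253)) = -2111697 - (-288*(-1/267) + 253) = -2111697 - (96/89 + 253) = -2111697 - 1*22613/89 = -2111697 - 22613/89 = -187963646/89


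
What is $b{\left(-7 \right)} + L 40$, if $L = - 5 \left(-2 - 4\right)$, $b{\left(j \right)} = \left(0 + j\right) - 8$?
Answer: $1185$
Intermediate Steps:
$b{\left(j \right)} = -8 + j$ ($b{\left(j \right)} = j - 8 = -8 + j$)
$L = 30$ ($L = \left(-5\right) \left(-6\right) = 30$)
$b{\left(-7 \right)} + L 40 = \left(-8 - 7\right) + 30 \cdot 40 = -15 + 1200 = 1185$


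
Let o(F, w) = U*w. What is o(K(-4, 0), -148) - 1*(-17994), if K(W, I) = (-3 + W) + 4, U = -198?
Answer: 47298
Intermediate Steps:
K(W, I) = 1 + W
o(F, w) = -198*w
o(K(-4, 0), -148) - 1*(-17994) = -198*(-148) - 1*(-17994) = 29304 + 17994 = 47298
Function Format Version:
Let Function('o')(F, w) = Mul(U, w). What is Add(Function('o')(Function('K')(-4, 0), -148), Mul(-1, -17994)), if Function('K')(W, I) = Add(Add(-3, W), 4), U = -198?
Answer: 47298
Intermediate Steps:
Function('K')(W, I) = Add(1, W)
Function('o')(F, w) = Mul(-198, w)
Add(Function('o')(Function('K')(-4, 0), -148), Mul(-1, -17994)) = Add(Mul(-198, -148), Mul(-1, -17994)) = Add(29304, 17994) = 47298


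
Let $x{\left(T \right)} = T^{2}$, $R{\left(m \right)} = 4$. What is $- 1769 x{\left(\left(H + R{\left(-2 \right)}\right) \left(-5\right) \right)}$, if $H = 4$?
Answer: $-2830400$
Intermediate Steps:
$- 1769 x{\left(\left(H + R{\left(-2 \right)}\right) \left(-5\right) \right)} = - 1769 \left(\left(4 + 4\right) \left(-5\right)\right)^{2} = - 1769 \left(8 \left(-5\right)\right)^{2} = - 1769 \left(-40\right)^{2} = \left(-1769\right) 1600 = -2830400$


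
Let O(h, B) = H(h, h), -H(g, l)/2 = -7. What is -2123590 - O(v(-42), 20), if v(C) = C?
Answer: -2123604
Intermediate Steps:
H(g, l) = 14 (H(g, l) = -2*(-7) = 14)
O(h, B) = 14
-2123590 - O(v(-42), 20) = -2123590 - 1*14 = -2123590 - 14 = -2123604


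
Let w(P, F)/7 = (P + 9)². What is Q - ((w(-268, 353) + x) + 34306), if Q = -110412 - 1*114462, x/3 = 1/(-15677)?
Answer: -11424566716/15677 ≈ -7.2875e+5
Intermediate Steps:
w(P, F) = 7*(9 + P)² (w(P, F) = 7*(P + 9)² = 7*(9 + P)²)
x = -3/15677 (x = 3/(-15677) = 3*(-1/15677) = -3/15677 ≈ -0.00019136)
Q = -224874 (Q = -110412 - 114462 = -224874)
Q - ((w(-268, 353) + x) + 34306) = -224874 - ((7*(9 - 268)² - 3/15677) + 34306) = -224874 - ((7*(-259)² - 3/15677) + 34306) = -224874 - ((7*67081 - 3/15677) + 34306) = -224874 - ((469567 - 3/15677) + 34306) = -224874 - (7361401856/15677 + 34306) = -224874 - 1*7899217018/15677 = -224874 - 7899217018/15677 = -11424566716/15677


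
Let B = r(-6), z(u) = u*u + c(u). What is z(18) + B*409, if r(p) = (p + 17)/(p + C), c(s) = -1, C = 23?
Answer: 9990/17 ≈ 587.65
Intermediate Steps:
r(p) = (17 + p)/(23 + p) (r(p) = (p + 17)/(p + 23) = (17 + p)/(23 + p))
z(u) = -1 + u**2 (z(u) = u*u - 1 = u**2 - 1 = -1 + u**2)
B = 11/17 (B = (17 - 6)/(23 - 6) = 11/17 ≈ 0.64706)
z(18) + B*409 = (-1 + 18**2) + (11/17)*409 = (-1 + 324) + 4499/17 = 323 + 4499/17 = 9990/17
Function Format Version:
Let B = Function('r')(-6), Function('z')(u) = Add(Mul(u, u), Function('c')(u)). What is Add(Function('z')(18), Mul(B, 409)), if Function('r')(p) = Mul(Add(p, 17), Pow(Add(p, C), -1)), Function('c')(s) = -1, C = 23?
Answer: Rational(9990, 17) ≈ 587.65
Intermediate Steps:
Function('r')(p) = Mul(Pow(Add(23, p), -1), Add(17, p)) (Function('r')(p) = Mul(Add(p, 17), Pow(Add(p, 23), -1)) = Mul(Add(17, p), Pow(Add(23, p), -1)) = Mul(Pow(Add(23, p), -1), Add(17, p)))
Function('z')(u) = Add(-1, Pow(u, 2)) (Function('z')(u) = Add(Mul(u, u), -1) = Add(Pow(u, 2), -1) = Add(-1, Pow(u, 2)))
B = Rational(11, 17) (B = Mul(Pow(Add(23, -6), -1), Add(17, -6)) = Mul(Pow(17, -1), 11) = Mul(Rational(1, 17), 11) = Rational(11, 17) ≈ 0.64706)
Add(Function('z')(18), Mul(B, 409)) = Add(Add(-1, Pow(18, 2)), Mul(Rational(11, 17), 409)) = Add(Add(-1, 324), Rational(4499, 17)) = Add(323, Rational(4499, 17)) = Rational(9990, 17)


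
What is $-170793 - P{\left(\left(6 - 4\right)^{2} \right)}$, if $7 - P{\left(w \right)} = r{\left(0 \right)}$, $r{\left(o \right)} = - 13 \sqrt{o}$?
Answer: $-170800$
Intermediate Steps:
$P{\left(w \right)} = 7$ ($P{\left(w \right)} = 7 - - 13 \sqrt{0} = 7 - \left(-13\right) 0 = 7 - 0 = 7 + 0 = 7$)
$-170793 - P{\left(\left(6 - 4\right)^{2} \right)} = -170793 - 7 = -170800$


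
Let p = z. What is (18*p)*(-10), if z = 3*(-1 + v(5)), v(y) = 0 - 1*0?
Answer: 540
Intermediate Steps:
v(y) = 0 (v(y) = 0 + 0 = 0)
z = -3 (z = 3*(-1 + 0) = 3*(-1) = -3)
p = -3
(18*p)*(-10) = (18*(-3))*(-10) = -54*(-10) = 540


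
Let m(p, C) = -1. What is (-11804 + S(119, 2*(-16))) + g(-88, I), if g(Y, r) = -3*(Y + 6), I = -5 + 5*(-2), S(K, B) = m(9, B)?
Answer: -11559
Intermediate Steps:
S(K, B) = -1
I = -15 (I = -5 - 10 = -15)
g(Y, r) = -18 - 3*Y (g(Y, r) = -3*(6 + Y) = -18 - 3*Y)
(-11804 + S(119, 2*(-16))) + g(-88, I) = (-11804 - 1) + (-18 - 3*(-88)) = -11805 + (-18 + 264) = -11805 + 246 = -11559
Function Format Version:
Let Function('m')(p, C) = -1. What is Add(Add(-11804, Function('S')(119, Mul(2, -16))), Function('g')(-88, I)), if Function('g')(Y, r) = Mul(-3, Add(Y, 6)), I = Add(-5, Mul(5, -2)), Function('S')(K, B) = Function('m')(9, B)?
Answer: -11559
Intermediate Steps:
Function('S')(K, B) = -1
I = -15 (I = Add(-5, -10) = -15)
Function('g')(Y, r) = Add(-18, Mul(-3, Y)) (Function('g')(Y, r) = Mul(-3, Add(6, Y)) = Add(-18, Mul(-3, Y)))
Add(Add(-11804, Function('S')(119, Mul(2, -16))), Function('g')(-88, I)) = Add(Add(-11804, -1), Add(-18, Mul(-3, -88))) = Add(-11805, Add(-18, 264)) = Add(-11805, 246) = -11559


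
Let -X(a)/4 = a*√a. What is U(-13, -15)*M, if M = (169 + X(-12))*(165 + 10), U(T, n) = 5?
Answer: 147875 + 84000*I*√3 ≈ 1.4788e+5 + 1.4549e+5*I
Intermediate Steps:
X(a) = -4*a^(3/2) (X(a) = -4*a*√a = -4*a^(3/2))
M = 29575 + 16800*I*√3 (M = (169 - (-96)*I*√3)*(165 + 10) = (169 - (-96)*I*√3)*175 = (169 + 96*I*√3)*175 = 29575 + 16800*I*√3 ≈ 29575.0 + 29098.0*I)
U(-13, -15)*M = 5*(29575 + 16800*I*√3) = 147875 + 84000*I*√3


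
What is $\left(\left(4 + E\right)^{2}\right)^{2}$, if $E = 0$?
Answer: $256$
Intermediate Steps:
$\left(\left(4 + E\right)^{2}\right)^{2} = \left(\left(4 + 0\right)^{2}\right)^{2} = \left(4^{2}\right)^{2} = 16^{2} = 256$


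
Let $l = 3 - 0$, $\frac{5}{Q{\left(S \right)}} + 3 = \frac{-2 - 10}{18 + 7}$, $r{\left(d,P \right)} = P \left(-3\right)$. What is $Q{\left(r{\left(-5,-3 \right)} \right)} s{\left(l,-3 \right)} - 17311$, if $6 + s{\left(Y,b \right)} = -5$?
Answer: $- \frac{1504682}{87} \approx -17295.0$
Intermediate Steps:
$r{\left(d,P \right)} = - 3 P$
$Q{\left(S \right)} = - \frac{125}{87}$ ($Q{\left(S \right)} = \frac{5}{-3 + \frac{-2 - 10}{18 + 7}} = \frac{5}{-3 - \frac{12}{25}} = \frac{5}{- \frac{87}{25}} = 5 \left(- \frac{25}{87}\right) = - \frac{125}{87}$)
$l = 3$ ($l = 3 + 0 = 3$)
$s{\left(Y,b \right)} = -11$ ($s{\left(Y,b \right)} = -6 - 5 = -11$)
$Q{\left(r{\left(-5,-3 \right)} \right)} s{\left(l,-3 \right)} - 17311 = \left(- \frac{125}{87}\right) \left(-11\right) - 17311 = \frac{1375}{87} - 17311 = - \frac{1504682}{87}$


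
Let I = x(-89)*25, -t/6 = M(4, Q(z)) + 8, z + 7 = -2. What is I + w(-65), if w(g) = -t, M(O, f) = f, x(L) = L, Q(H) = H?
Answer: -2231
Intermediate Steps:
z = -9 (z = -7 - 2 = -9)
t = 6 (t = -6*(-9 + 8) = -6*(-1) = 6)
w(g) = -6 (w(g) = -1*6 = -6)
I = -2225 (I = -89*25 = -2225)
I + w(-65) = -2225 - 6 = -2231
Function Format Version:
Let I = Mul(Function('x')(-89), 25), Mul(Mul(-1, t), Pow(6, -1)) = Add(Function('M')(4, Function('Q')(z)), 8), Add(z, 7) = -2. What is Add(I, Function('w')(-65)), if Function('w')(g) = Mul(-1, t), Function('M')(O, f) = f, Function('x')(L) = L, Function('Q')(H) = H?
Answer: -2231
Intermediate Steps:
z = -9 (z = Add(-7, -2) = -9)
t = 6 (t = Mul(-6, Add(-9, 8)) = Mul(-6, -1) = 6)
Function('w')(g) = -6 (Function('w')(g) = Mul(-1, 6) = -6)
I = -2225 (I = Mul(-89, 25) = -2225)
Add(I, Function('w')(-65)) = Add(-2225, -6) = -2231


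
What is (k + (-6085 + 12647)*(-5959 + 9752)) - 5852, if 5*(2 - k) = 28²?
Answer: 124418296/5 ≈ 2.4884e+7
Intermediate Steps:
k = -774/5 (k = 2 - ⅕*28² = 2 - ⅕*784 = 2 - 784/5 = -774/5 ≈ -154.80)
(k + (-6085 + 12647)*(-5959 + 9752)) - 5852 = (-774/5 + (-6085 + 12647)*(-5959 + 9752)) - 5852 = (-774/5 + 6562*3793) - 5852 = (-774/5 + 24889666) - 5852 = 124447556/5 - 5852 = 124418296/5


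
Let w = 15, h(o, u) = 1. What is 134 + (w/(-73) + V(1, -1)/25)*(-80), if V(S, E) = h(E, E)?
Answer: 53742/365 ≈ 147.24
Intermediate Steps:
V(S, E) = 1
134 + (w/(-73) + V(1, -1)/25)*(-80) = 134 + (15/(-73) + 1/25)*(-80) = 134 + (15*(-1/73) + 1*(1/25))*(-80) = 134 + (-15/73 + 1/25)*(-80) = 134 - 302/1825*(-80) = 134 + 4832/365 = 53742/365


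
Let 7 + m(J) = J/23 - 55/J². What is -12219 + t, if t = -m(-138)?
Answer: -232451009/19044 ≈ -12206.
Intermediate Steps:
m(J) = -7 - 55/J² + J/23 (m(J) = -7 + (J/23 - 55/J²) = -7 + (-55/J² + J/23) = -7 - 55/J² + J/23)
t = 247627/19044 (t = -(-7 - 55/(-138)² + (1/23)*(-138)) = -(-7 - 55*1/19044 - 6) = -(-7 - 55/19044 - 6) = -1*(-247627/19044) = 247627/19044 ≈ 13.003)
-12219 + t = -12219 + 247627/19044 = -232451009/19044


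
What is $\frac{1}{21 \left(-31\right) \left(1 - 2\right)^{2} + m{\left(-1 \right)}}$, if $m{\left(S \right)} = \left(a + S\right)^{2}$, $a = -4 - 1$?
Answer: $- \frac{1}{615} \approx -0.001626$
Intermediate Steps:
$a = -5$ ($a = -4 - 1 = -5$)
$m{\left(S \right)} = \left(-5 + S\right)^{2}$
$\frac{1}{21 \left(-31\right) \left(1 - 2\right)^{2} + m{\left(-1 \right)}} = \frac{1}{21 \left(-31\right) \left(1 - 2\right)^{2} + \left(-5 - 1\right)^{2}} = \frac{1}{- 651 \left(-1\right)^{2} + \left(-6\right)^{2}} = \frac{1}{\left(-651\right) 1 + 36} = \frac{1}{-651 + 36} = \frac{1}{-615} = - \frac{1}{615}$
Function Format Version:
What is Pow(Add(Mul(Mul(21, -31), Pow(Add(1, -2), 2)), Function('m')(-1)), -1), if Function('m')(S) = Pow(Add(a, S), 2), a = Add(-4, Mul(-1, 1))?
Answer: Rational(-1, 615) ≈ -0.0016260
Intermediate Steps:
a = -5 (a = Add(-4, -1) = -5)
Function('m')(S) = Pow(Add(-5, S), 2)
Pow(Add(Mul(Mul(21, -31), Pow(Add(1, -2), 2)), Function('m')(-1)), -1) = Pow(Add(Mul(Mul(21, -31), Pow(Add(1, -2), 2)), Pow(Add(-5, -1), 2)), -1) = Pow(Add(Mul(-651, Pow(-1, 2)), Pow(-6, 2)), -1) = Pow(Add(Mul(-651, 1), 36), -1) = Pow(Add(-651, 36), -1) = Pow(-615, -1) = Rational(-1, 615)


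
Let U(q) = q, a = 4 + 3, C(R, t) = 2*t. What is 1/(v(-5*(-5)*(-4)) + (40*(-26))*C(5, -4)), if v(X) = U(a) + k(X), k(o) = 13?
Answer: 1/8340 ≈ 0.00011990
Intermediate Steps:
a = 7
v(X) = 20 (v(X) = 7 + 13 = 20)
1/(v(-5*(-5)*(-4)) + (40*(-26))*C(5, -4)) = 1/(20 + (40*(-26))*(2*(-4))) = 1/(20 - 1040*(-8)) = 1/(20 + 8320) = 1/8340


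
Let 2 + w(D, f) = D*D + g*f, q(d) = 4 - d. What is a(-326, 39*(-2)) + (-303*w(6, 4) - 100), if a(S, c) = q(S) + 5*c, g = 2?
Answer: -12886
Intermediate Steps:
w(D, f) = -2 + D² + 2*f (w(D, f) = -2 + (D*D + 2*f) = -2 + (D² + 2*f) = -2 + D² + 2*f)
a(S, c) = 4 - S + 5*c (a(S, c) = (4 - S) + 5*c = 4 - S + 5*c)
a(-326, 39*(-2)) + (-303*w(6, 4) - 100) = (4 - 1*(-326) + 5*(39*(-2))) + (-303*(-2 + 6² + 2*4) - 100) = (4 + 326 + 5*(-78)) + (-303*(-2 + 36 + 8) - 100) = (4 + 326 - 390) + (-303*42 - 100) = -60 + (-12726 - 100) = -60 - 12826 = -12886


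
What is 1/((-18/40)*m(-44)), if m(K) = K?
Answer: 5/99 ≈ 0.050505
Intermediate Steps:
1/((-18/40)*m(-44)) = 1/(-18/40*(-44)) = 1/(-18*1/40*(-44)) = 1/(-9/20*(-44)) = 1/(99/5) = 5/99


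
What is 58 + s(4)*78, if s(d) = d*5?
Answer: 1618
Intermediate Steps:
s(d) = 5*d
58 + s(4)*78 = 58 + (5*4)*78 = 58 + 20*78 = 58 + 1560 = 1618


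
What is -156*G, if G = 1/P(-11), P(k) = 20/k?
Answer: 429/5 ≈ 85.800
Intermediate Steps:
G = -11/20 (G = 1/(20/(-11)) = 1/(20*(-1/11)) = 1/(-20/11) = -11/20 ≈ -0.55000)
-156*G = -156*(-11/20) = 429/5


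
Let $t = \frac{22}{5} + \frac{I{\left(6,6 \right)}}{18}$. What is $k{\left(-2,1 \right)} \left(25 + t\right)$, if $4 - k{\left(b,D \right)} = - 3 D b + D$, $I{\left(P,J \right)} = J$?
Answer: $- \frac{446}{5} \approx -89.2$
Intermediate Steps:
$k{\left(b,D \right)} = 4 - D + 3 D b$ ($k{\left(b,D \right)} = 4 - \left(- 3 D b + D\right) = 4 - \left(D - 3 D b\right) = 4 + \left(- D + 3 D b\right) = 4 - D + 3 D b$)
$t = \frac{71}{15}$ ($t = \frac{22}{5} + \frac{6}{18} = 22 \cdot \frac{1}{5} + 6 \cdot \frac{1}{18} = \frac{22}{5} + \frac{1}{3} = \frac{71}{15} \approx 4.7333$)
$k{\left(-2,1 \right)} \left(25 + t\right) = \left(4 - 1 + 3 \cdot 1 \left(-2\right)\right) \left(25 + \frac{71}{15}\right) = \left(4 - 1 - 6\right) \frac{446}{15} = \left(-3\right) \frac{446}{15} = - \frac{446}{5}$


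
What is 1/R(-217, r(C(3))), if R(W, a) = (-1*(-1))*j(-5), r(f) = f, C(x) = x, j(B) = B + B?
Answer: -⅒ ≈ -0.10000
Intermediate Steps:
j(B) = 2*B
R(W, a) = -10 (R(W, a) = (-1*(-1))*(2*(-5)) = 1*(-10) = -10)
1/R(-217, r(C(3))) = 1/(-10) = -⅒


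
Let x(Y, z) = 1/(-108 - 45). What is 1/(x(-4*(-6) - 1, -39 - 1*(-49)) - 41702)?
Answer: -153/6380407 ≈ -2.3980e-5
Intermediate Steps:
x(Y, z) = -1/153 (x(Y, z) = 1/(-153) = -1/153)
1/(x(-4*(-6) - 1, -39 - 1*(-49)) - 41702) = 1/(-1/153 - 41702) = 1/(-6380407/153) = -153/6380407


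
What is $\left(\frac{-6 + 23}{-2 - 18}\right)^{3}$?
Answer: $- \frac{4913}{8000} \approx -0.61413$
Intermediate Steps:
$\left(\frac{-6 + 23}{-2 - 18}\right)^{3} = \left(\frac{17}{-20}\right)^{3} = \left(17 \left(- \frac{1}{20}\right)\right)^{3} = \left(- \frac{17}{20}\right)^{3} = - \frac{4913}{8000}$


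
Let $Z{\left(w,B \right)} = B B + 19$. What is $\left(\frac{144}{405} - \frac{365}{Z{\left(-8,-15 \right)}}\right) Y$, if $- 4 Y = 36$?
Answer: $\frac{12521}{1220} \approx 10.263$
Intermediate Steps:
$Z{\left(w,B \right)} = 19 + B^{2}$ ($Z{\left(w,B \right)} = B^{2} + 19 = 19 + B^{2}$)
$Y = -9$ ($Y = \left(- \frac{1}{4}\right) 36 = -9$)
$\left(\frac{144}{405} - \frac{365}{Z{\left(-8,-15 \right)}}\right) Y = \left(\frac{144}{405} - \frac{365}{19 + \left(-15\right)^{2}}\right) \left(-9\right) = \left(144 \cdot \frac{1}{405} - \frac{365}{19 + 225}\right) \left(-9\right) = \left(\frac{16}{45} - \frac{365}{244}\right) \left(-9\right) = \left(- \frac{12521}{10980}\right) \left(-9\right) = \frac{12521}{1220}$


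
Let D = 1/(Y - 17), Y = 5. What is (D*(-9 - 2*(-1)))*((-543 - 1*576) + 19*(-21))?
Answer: -1771/2 ≈ -885.50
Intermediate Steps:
D = -1/12 (D = 1/(5 - 17) = 1/(-12) = -1/12 ≈ -0.083333)
(D*(-9 - 2*(-1)))*((-543 - 1*576) + 19*(-21)) = (-(-9 - 2*(-1))/12)*((-543 - 1*576) + 19*(-21)) = (-(-9 + 2)/12)*((-543 - 576) - 399) = (-1/12*(-7))*(-1119 - 399) = (7/12)*(-1518) = -1771/2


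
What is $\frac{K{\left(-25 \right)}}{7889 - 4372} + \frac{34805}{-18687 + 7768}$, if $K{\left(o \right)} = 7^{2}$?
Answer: $- \frac{121874154}{38402123} \approx -3.1736$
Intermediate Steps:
$K{\left(o \right)} = 49$
$\frac{K{\left(-25 \right)}}{7889 - 4372} + \frac{34805}{-18687 + 7768} = \frac{49}{7889 - 4372} + \frac{34805}{-18687 + 7768} = \frac{49}{7889 - 4372} + \frac{34805}{-10919} = \frac{49}{3517} + 34805 \left(- \frac{1}{10919}\right) = 49 \cdot \frac{1}{3517} - \frac{34805}{10919} = \frac{49}{3517} - \frac{34805}{10919} = - \frac{121874154}{38402123}$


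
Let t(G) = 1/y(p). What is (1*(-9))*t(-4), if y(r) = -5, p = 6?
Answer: 9/5 ≈ 1.8000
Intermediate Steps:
t(G) = -⅕ (t(G) = 1/(-5) = -⅕)
(1*(-9))*t(-4) = (1*(-9))*(-⅕) = -9*(-⅕) = 9/5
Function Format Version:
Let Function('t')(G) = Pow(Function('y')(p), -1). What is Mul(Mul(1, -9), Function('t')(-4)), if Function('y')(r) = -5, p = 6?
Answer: Rational(9, 5) ≈ 1.8000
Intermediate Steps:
Function('t')(G) = Rational(-1, 5) (Function('t')(G) = Pow(-5, -1) = Rational(-1, 5))
Mul(Mul(1, -9), Function('t')(-4)) = Mul(Mul(1, -9), Rational(-1, 5)) = Mul(-9, Rational(-1, 5)) = Rational(9, 5)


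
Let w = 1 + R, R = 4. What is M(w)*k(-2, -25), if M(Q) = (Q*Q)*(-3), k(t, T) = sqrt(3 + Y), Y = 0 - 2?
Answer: -75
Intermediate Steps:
w = 5 (w = 1 + 4 = 5)
Y = -2
k(t, T) = 1 (k(t, T) = sqrt(3 - 2) = sqrt(1) = 1)
M(Q) = -3*Q**2 (M(Q) = Q**2*(-3) = -3*Q**2)
M(w)*k(-2, -25) = -3*5**2*1 = -3*25*1 = -75*1 = -75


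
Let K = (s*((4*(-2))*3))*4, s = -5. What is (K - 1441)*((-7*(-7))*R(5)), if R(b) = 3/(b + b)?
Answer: -141267/10 ≈ -14127.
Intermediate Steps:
R(b) = 3/(2*b) (R(b) = 3/((2*b)) = 3*(1/(2*b)) = 3/(2*b))
K = 480 (K = -5*4*(-2)*3*4 = -(-40)*3*4 = -5*(-24)*4 = 120*4 = 480)
(K - 1441)*((-7*(-7))*R(5)) = (480 - 1441)*((-7*(-7))*((3/2)/5)) = -47089*(3/2)*(⅕) = -47089*3/10 = -961*147/10 = -141267/10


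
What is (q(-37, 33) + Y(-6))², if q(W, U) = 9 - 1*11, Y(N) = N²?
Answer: 1156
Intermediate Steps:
q(W, U) = -2 (q(W, U) = 9 - 11 = -2)
(q(-37, 33) + Y(-6))² = (-2 + (-6)²)² = (-2 + 36)² = 34² = 1156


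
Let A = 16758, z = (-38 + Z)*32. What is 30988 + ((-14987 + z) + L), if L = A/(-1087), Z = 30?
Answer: 17098057/1087 ≈ 15730.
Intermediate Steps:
z = -256 (z = (-38 + 30)*32 = -8*32 = -256)
L = -16758/1087 (L = 16758/(-1087) = 16758*(-1/1087) = -16758/1087 ≈ -15.417)
30988 + ((-14987 + z) + L) = 30988 + ((-14987 - 256) - 16758/1087) = 30988 + (-15243 - 16758/1087) = 30988 - 16585899/1087 = 17098057/1087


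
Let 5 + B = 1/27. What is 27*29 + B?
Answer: 21007/27 ≈ 778.04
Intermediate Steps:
B = -134/27 (B = -5 + 1/27 = -134/27 ≈ -4.9630)
27*29 + B = 27*29 - 134/27 = 783 - 134/27 = 21007/27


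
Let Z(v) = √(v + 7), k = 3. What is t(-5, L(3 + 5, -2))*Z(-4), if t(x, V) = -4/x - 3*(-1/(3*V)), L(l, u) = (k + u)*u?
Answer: 3*√3/10 ≈ 0.51962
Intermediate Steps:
L(l, u) = u*(3 + u) (L(l, u) = (3 + u)*u = u*(3 + u))
Z(v) = √(7 + v)
t(x, V) = 1/V - 4/x (t(x, V) = -4/x - 3*(-1/(3*V)) = -4/x - (-1)/V = -4/x + 1/V = 1/V - 4/x)
t(-5, L(3 + 5, -2))*Z(-4) = (1/(-2*(3 - 2)) - 4/(-5))*√(7 - 4) = (1/(-2*1) - 4*(-⅕))*√3 = (1/(-2) + ⅘)*√3 = (-½ + ⅘)*√3 = 3*√3/10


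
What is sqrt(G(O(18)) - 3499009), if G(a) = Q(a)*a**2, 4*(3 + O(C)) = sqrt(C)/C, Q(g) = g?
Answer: sqrt(-72556011144 + 23331*sqrt(2))/144 ≈ 1870.6*I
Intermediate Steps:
O(C) = -3 + 1/(4*sqrt(C)) (O(C) = -3 + (sqrt(C)/C)/4 = -3 + 1/(4*sqrt(C)))
G(a) = a**3 (G(a) = a*a**2 = a**3)
sqrt(G(O(18)) - 3499009) = sqrt((-3 + 1/(4*sqrt(18)))**3 - 3499009) = sqrt((-3 + (sqrt(2)/6)/4)**3 - 3499009) = sqrt((-3 + sqrt(2)/24)**3 - 3499009) = sqrt(-3499009 + (-3 + sqrt(2)/24)**3)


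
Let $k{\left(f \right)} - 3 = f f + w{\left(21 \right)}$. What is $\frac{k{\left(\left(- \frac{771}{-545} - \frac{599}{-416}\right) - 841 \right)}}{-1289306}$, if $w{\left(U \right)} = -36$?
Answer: $- \frac{36107549347273041}{66272853376870400} \approx -0.54483$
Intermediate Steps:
$k{\left(f \right)} = -33 + f^{2}$ ($k{\left(f \right)} = 3 + \left(f f - 36\right) = 3 + \left(f^{2} - 36\right) = 3 + \left(-36 + f^{2}\right) = -33 + f^{2}$)
$\frac{k{\left(\left(- \frac{771}{-545} - \frac{599}{-416}\right) - 841 \right)}}{-1289306} = \frac{-33 + \left(\left(- \frac{771}{-545} - \frac{599}{-416}\right) - 841\right)^{2}}{-1289306} = \left(-33 + \left(\left(\left(-771\right) \left(- \frac{1}{545}\right) - - \frac{599}{416}\right) - 841\right)^{2}\right) \left(- \frac{1}{1289306}\right) = \left(-33 + \left(\left(\frac{771}{545} + \frac{599}{416}\right) - 841\right)^{2}\right) \left(- \frac{1}{1289306}\right) = \left(-33 + \left(\frac{647191}{226720} - 841\right)^{2}\right) \left(- \frac{1}{1289306}\right) = \left(-33 + \left(- \frac{190024329}{226720}\right)^{2}\right) \left(- \frac{1}{1289306}\right) = \left(-33 + \frac{36109245611900241}{51401958400}\right) \left(- \frac{1}{1289306}\right) = \frac{36107549347273041}{51401958400} \left(- \frac{1}{1289306}\right) = - \frac{36107549347273041}{66272853376870400}$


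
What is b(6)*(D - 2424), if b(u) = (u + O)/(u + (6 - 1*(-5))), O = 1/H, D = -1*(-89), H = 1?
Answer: -16345/17 ≈ -961.47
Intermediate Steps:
D = 89
O = 1 (O = 1/1 = 1)
b(u) = (1 + u)/(11 + u) (b(u) = (u + 1)/(u + (6 - 1*(-5))) = (1 + u)/(u + (6 + 5)) = (1 + u)/(u + 11) = (1 + u)/(11 + u))
b(6)*(D - 2424) = ((1 + 6)/(11 + 6))*(89 - 2424) = (7/17)*(-2335) = -16345/17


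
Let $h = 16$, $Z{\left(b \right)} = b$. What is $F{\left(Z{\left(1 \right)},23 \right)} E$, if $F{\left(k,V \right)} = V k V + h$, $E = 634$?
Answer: $345530$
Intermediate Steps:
$F{\left(k,V \right)} = 16 + k V^{2}$ ($F{\left(k,V \right)} = V k V + 16 = k V^{2} + 16 = 16 + k V^{2}$)
$F{\left(Z{\left(1 \right)},23 \right)} E = \left(16 + 1 \cdot 23^{2}\right) 634 = \left(16 + 1 \cdot 529\right) 634 = \left(16 + 529\right) 634 = 545 \cdot 634 = 345530$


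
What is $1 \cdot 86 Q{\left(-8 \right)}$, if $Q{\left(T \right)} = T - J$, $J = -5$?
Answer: $-258$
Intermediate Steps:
$Q{\left(T \right)} = 5 + T$ ($Q{\left(T \right)} = T - -5 = T + 5 = 5 + T$)
$1 \cdot 86 Q{\left(-8 \right)} = 1 \cdot 86 \left(5 - 8\right) = 86 \left(-3\right) = -258$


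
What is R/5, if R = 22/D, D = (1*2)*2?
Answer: 11/10 ≈ 1.1000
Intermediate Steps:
D = 4 (D = 2*2 = 4)
R = 11/2 (R = 22/4 = 22*(¼) = 11/2 ≈ 5.5000)
R/5 = (11/2)/5 = (⅕)*(11/2) = 11/10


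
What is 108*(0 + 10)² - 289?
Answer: 10511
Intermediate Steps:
108*(0 + 10)² - 289 = 108*10² - 289 = 108*100 - 289 = 10800 - 289 = 10511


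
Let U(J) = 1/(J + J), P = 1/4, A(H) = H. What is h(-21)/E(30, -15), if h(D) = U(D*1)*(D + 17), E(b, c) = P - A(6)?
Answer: -8/483 ≈ -0.016563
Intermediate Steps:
P = 1/4 ≈ 0.25000
E(b, c) = -23/4 (E(b, c) = 1/4 - 1*6 = 1/4 - 6 = -23/4)
U(J) = 1/(2*J)
h(D) = (17 + D)/(2*D) (h(D) = (1/(2*((D*1))))*(D + 17) = (1/(2*D))*(17 + D) = (17 + D)/(2*D))
h(-21)/E(30, -15) = ((1/2)*(17 - 21)/(-21))/(-23/4) = ((1/2)*(-1/21)*(-4))*(-4/23) = (2/21)*(-4/23) = -8/483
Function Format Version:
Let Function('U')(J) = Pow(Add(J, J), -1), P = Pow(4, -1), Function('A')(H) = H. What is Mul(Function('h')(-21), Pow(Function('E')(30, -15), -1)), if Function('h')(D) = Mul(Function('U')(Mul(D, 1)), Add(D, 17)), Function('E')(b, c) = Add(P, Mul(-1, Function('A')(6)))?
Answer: Rational(-8, 483) ≈ -0.016563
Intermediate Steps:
P = Rational(1, 4) ≈ 0.25000
Function('E')(b, c) = Rational(-23, 4) (Function('E')(b, c) = Add(Rational(1, 4), Mul(-1, 6)) = Add(Rational(1, 4), -6) = Rational(-23, 4))
Function('U')(J) = Mul(Rational(1, 2), Pow(J, -1)) (Function('U')(J) = Pow(Mul(2, J), -1) = Mul(Rational(1, 2), Pow(J, -1)))
Function('h')(D) = Mul(Rational(1, 2), Pow(D, -1), Add(17, D)) (Function('h')(D) = Mul(Mul(Rational(1, 2), Pow(Mul(D, 1), -1)), Add(D, 17)) = Mul(Mul(Rational(1, 2), Pow(D, -1)), Add(17, D)) = Mul(Rational(1, 2), Pow(D, -1), Add(17, D)))
Mul(Function('h')(-21), Pow(Function('E')(30, -15), -1)) = Mul(Mul(Rational(1, 2), Pow(-21, -1), Add(17, -21)), Pow(Rational(-23, 4), -1)) = Mul(Mul(Rational(1, 2), Rational(-1, 21), -4), Rational(-4, 23)) = Mul(Rational(2, 21), Rational(-4, 23)) = Rational(-8, 483)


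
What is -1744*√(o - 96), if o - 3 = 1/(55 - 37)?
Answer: -872*I*√3346/3 ≈ -16814.0*I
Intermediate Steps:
o = 55/18 (o = 3 + 1/(55 - 37) = 3 + 1/18 = 55/18 ≈ 3.0556)
-1744*√(o - 96) = -1744*√(55/18 - 96) = -872*I*√3346/3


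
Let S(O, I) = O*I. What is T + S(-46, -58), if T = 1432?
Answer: 4100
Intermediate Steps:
S(O, I) = I*O
T + S(-46, -58) = 1432 - 58*(-46) = 1432 + 2668 = 4100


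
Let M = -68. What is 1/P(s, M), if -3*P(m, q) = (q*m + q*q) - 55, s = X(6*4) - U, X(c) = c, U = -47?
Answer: 3/259 ≈ 0.011583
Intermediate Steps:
s = 71 (s = 6*4 - 1*(-47) = 24 + 47 = 71)
P(m, q) = 55/3 - q²/3 - m*q/3 (P(m, q) = -((q*m + q*q) - 55)/3 = -((m*q + q²) - 55)/3 = -((q² + m*q) - 55)/3 = -(-55 + q² + m*q)/3 = 55/3 - q²/3 - m*q/3)
1/P(s, M) = 1/(55/3 - ⅓*(-68)² - ⅓*71*(-68)) = 1/(55/3 - ⅓*4624 + 4828/3) = 1/(55/3 - 4624/3 + 4828/3) = 1/(259/3) = 3/259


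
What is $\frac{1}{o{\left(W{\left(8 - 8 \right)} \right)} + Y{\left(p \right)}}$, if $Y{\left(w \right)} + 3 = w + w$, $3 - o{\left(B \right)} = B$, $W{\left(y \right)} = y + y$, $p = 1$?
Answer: $\frac{1}{2} \approx 0.5$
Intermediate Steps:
$W{\left(y \right)} = 2 y$
$o{\left(B \right)} = 3 - B$
$Y{\left(w \right)} = -3 + 2 w$ ($Y{\left(w \right)} = -3 + \left(w + w\right) = -3 + 2 w$)
$\frac{1}{o{\left(W{\left(8 - 8 \right)} \right)} + Y{\left(p \right)}} = \frac{1}{\left(3 - 2 \left(8 - 8\right)\right) + \left(-3 + 2 \cdot 1\right)} = \frac{1}{\left(3 - 2 \left(8 - 8\right)\right) + \left(-3 + 2\right)} = \frac{1}{\left(3 - 2 \cdot 0\right) - 1} = \frac{1}{\left(3 - 0\right) - 1} = \frac{1}{\left(3 + 0\right) - 1} = \frac{1}{3 - 1} = \frac{1}{2}$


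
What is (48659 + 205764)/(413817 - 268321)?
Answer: 19571/11192 ≈ 1.7487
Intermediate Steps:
(48659 + 205764)/(413817 - 268321) = 254423/145496 = 254423*(1/145496) = 19571/11192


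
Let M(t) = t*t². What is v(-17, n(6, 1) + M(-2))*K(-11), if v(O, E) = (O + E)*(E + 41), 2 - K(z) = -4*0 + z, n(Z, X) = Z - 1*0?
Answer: -9633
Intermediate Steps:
M(t) = t³
n(Z, X) = Z (n(Z, X) = Z + 0 = Z)
K(z) = 2 - z (K(z) = 2 - (-4*0 + z) = 2 - (0 + z) = 2 - z)
v(O, E) = (41 + E)*(E + O) (v(O, E) = (E + O)*(41 + E) = (41 + E)*(E + O))
v(-17, n(6, 1) + M(-2))*K(-11) = ((6 + (-2)³)² + 41*(6 + (-2)³) + 41*(-17) + (6 + (-2)³)*(-17))*(2 - 1*(-11)) = ((6 - 8)² + 41*(6 - 8) - 697 + (6 - 8)*(-17))*(2 + 11) = ((-2)² + 41*(-2) - 697 - 2*(-17))*13 = (4 - 82 - 697 + 34)*13 = -741*13 = -9633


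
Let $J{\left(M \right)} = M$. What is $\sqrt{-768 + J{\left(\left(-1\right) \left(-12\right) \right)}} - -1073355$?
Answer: $1073355 + 6 i \sqrt{21} \approx 1.0734 \cdot 10^{6} + 27.495 i$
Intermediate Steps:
$\sqrt{-768 + J{\left(\left(-1\right) \left(-12\right) \right)}} - -1073355 = \sqrt{-768 - -12} - -1073355 = \sqrt{-768 + 12} + 1073355 = \sqrt{-756} + 1073355 = 6 i \sqrt{21} + 1073355 = 1073355 + 6 i \sqrt{21}$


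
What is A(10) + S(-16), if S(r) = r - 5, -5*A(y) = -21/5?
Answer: -504/25 ≈ -20.160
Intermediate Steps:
A(y) = 21/25 (A(y) = -(-21)/(5*5) = -⅕*(-21/5) = 21/25)
S(r) = -5 + r
A(10) + S(-16) = 21/25 + (-5 - 16) = 21/25 - 21 = -504/25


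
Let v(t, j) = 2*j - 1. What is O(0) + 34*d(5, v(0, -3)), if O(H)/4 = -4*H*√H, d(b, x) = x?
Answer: -238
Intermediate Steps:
v(t, j) = -1 + 2*j
O(H) = -16*H^(3/2) (O(H) = 4*(-4*H*√H) = 4*(-4*H^(3/2)) = -16*H^(3/2))
O(0) + 34*d(5, v(0, -3)) = -16*0^(3/2) + 34*(-1 + 2*(-3)) = -16*0 + 34*(-1 - 6) = 0 + 34*(-7) = 0 - 238 = -238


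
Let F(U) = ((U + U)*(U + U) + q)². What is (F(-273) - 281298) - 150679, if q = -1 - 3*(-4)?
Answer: 88879276152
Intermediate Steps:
q = 11 (q = -1 + 12 = 11)
F(U) = (11 + 4*U²)² (F(U) = ((U + U)*(U + U) + 11)² = ((2*U)*(2*U) + 11)² = (4*U² + 11)² = (11 + 4*U²)²)
(F(-273) - 281298) - 150679 = ((11 + 4*(-273)²)² - 281298) - 150679 = ((11 + 4*74529)² - 281298) - 150679 = ((11 + 298116)² - 281298) - 150679 = (298127² - 281298) - 150679 = (88879708129 - 281298) - 150679 = 88879426831 - 150679 = 88879276152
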